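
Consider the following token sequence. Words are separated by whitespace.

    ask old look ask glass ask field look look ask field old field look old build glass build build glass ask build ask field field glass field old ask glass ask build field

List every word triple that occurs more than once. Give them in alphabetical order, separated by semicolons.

ask glass ask; glass ask build

Trigram counts meeting the condition (more than once):
  ask glass ask: 2
  glass ask build: 2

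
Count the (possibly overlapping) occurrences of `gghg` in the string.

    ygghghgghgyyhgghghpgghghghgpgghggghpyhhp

Sliding a length-4 window over the 40 characters (37 positions):
  position 2–5: gghg
  position 7–10: gghg
  position 14–17: gghg
  position 20–23: gghg
  position 29–32: gghg

5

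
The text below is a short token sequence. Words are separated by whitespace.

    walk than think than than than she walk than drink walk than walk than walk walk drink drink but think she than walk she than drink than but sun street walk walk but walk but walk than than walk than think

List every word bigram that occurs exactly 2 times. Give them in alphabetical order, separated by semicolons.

but walk; she than; than drink; than think; walk but; walk walk

Bigram counts meeting the condition (exactly 2 times):
  but walk: 2
  she than: 2
  than drink: 2
  than think: 2
  walk but: 2
  walk walk: 2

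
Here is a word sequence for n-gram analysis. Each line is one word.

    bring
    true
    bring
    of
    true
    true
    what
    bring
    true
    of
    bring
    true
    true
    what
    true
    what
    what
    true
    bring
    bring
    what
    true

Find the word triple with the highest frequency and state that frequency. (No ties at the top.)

"true true what", 2 times

Trigram frequencies (highest first):
  true true what: 2
  bring true bring: 1
  true bring of: 1
  bring of true: 1
  of true true: 1
  true what bring: 1
  … (13 more, each ≤ 1)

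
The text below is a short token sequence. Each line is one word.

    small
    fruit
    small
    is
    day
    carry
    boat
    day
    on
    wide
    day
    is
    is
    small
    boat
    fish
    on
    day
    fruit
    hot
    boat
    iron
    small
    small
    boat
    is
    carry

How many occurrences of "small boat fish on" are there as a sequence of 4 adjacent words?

1

Scanning the 24 overlapping 4-gram windows for "small boat fish on":
  position 14–17: small boat fish on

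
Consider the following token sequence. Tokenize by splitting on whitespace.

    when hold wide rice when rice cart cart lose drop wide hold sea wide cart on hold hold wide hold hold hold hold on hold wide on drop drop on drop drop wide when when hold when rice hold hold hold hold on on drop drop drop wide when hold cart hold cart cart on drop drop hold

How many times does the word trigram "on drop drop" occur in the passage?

4

Scanning the 56 overlapping trigram windows for "on drop drop":
  position 27–29: on drop drop
  position 30–32: on drop drop
  position 44–46: on drop drop
  position 55–57: on drop drop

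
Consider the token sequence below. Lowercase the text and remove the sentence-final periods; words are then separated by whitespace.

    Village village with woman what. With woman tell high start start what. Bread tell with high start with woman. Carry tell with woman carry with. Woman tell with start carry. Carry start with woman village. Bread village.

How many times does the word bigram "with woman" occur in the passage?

6

Scanning the 36 overlapping bigram windows for "with woman":
  position 3–4: with woman
  position 6–7: with woman
  position 18–19: with woman
  position 22–23: with woman
  position 25–26: with woman
  position 33–34: with woman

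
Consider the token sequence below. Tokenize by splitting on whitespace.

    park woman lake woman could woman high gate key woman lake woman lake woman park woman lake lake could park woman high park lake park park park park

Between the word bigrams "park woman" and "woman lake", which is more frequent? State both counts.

"park woman": 3 occurrences
"woman lake": 4 occurrences

"woman lake" (4 vs 3)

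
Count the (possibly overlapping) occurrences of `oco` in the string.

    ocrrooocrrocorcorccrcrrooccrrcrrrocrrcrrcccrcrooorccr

Sliding a length-3 window over the 53 characters (51 positions):
  position 11–13: oco

1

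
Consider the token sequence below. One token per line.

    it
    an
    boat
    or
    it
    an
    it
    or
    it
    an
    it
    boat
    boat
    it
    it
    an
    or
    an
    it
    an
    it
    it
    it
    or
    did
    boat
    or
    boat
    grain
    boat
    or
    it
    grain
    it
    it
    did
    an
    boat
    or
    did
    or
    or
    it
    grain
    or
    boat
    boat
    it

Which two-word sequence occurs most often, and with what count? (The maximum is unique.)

"it an", 5 times

Bigram frequencies (highest first):
  it an: 5
  boat or: 4
  or it: 4
  an it: 4
  it it: 4
  an boat: 2
  … (18 more, each ≤ 2)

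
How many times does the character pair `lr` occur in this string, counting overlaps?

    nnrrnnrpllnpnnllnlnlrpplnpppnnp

Sliding a length-2 window over the 31 characters (30 positions):
  position 20–21: lr

1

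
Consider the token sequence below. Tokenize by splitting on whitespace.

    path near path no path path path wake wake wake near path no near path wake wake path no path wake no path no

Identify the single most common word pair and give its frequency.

Bigram frequencies (highest first):
  path no: 4
  near path: 3
  no path: 3
  path wake: 3
  wake wake: 3
  path path: 2
  … (5 more, each ≤ 1)

"path no", 4 times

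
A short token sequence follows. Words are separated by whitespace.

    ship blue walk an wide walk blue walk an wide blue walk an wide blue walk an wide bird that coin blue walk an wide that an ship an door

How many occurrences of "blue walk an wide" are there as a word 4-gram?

5

Scanning the 27 overlapping 4-gram windows for "blue walk an wide":
  position 2–5: blue walk an wide
  position 7–10: blue walk an wide
  position 11–14: blue walk an wide
  position 15–18: blue walk an wide
  position 22–25: blue walk an wide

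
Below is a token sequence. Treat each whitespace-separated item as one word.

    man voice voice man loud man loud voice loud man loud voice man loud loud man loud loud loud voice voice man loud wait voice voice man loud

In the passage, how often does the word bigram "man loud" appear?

7

Scanning the 27 overlapping bigram windows for "man loud":
  position 4–5: man loud
  position 6–7: man loud
  position 10–11: man loud
  position 13–14: man loud
  position 16–17: man loud
  position 22–23: man loud
  position 27–28: man loud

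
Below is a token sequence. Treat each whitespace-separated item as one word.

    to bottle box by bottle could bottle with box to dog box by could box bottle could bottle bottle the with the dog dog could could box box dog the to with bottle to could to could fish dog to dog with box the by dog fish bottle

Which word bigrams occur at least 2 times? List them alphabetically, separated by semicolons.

Bigram counts meeting the condition (at least 2 times):
  bottle could: 2
  box by: 2
  could bottle: 2
  could box: 2
  to could: 2
  to dog: 2
  with box: 2

bottle could; box by; could bottle; could box; to could; to dog; with box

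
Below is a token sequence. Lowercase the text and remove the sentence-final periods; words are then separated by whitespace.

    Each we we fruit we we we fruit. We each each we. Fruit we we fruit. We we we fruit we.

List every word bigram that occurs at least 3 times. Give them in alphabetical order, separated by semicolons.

fruit we; we fruit; we we

Bigram counts meeting the condition (at least 3 times):
  fruit we: 5
  we fruit: 5
  we we: 6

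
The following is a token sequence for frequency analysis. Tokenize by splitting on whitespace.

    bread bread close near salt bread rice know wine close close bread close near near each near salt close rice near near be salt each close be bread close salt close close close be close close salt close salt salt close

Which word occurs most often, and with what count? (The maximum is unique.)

Unigram frequencies (highest first):
  close: 14
  salt: 7
  near: 6
  bread: 5
  be: 3
  rice: 2
  … (3 more, each ≤ 2)

"close", 14 times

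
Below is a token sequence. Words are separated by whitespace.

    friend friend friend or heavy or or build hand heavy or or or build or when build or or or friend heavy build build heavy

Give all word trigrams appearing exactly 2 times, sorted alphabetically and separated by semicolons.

Trigram counts meeting the condition (exactly 2 times):
  heavy or or: 2
  or or build: 2
  or or or: 2

heavy or or; or or build; or or or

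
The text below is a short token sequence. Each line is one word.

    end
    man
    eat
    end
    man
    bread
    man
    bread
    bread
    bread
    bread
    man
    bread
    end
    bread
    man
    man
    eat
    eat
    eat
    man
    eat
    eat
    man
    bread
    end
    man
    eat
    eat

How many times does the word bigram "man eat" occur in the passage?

Scanning the 28 overlapping bigram windows for "man eat":
  position 2–3: man eat
  position 17–18: man eat
  position 21–22: man eat
  position 27–28: man eat

4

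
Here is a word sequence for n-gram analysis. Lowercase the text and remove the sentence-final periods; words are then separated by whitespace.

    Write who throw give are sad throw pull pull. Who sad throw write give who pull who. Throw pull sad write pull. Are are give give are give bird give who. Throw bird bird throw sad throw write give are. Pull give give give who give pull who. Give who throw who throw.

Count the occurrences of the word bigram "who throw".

5

Scanning the 52 overlapping bigram windows for "who throw":
  position 2–3: who throw
  position 17–18: who throw
  position 31–32: who throw
  position 50–51: who throw
  position 52–53: who throw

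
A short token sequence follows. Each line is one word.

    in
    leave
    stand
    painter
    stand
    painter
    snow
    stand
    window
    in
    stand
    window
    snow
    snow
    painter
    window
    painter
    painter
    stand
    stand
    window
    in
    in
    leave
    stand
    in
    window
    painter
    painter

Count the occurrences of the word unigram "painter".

7

Scanning the 29 tokens for "painter":
  position 4: painter
  position 6: painter
  position 15: painter
  position 17: painter
  position 18: painter
  position 28: painter
  position 29: painter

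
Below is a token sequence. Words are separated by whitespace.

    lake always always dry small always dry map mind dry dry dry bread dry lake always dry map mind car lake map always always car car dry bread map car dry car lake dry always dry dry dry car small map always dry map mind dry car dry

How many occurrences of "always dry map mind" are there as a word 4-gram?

3

Scanning the 45 overlapping 4-gram windows for "always dry map mind":
  position 6–9: always dry map mind
  position 16–19: always dry map mind
  position 42–45: always dry map mind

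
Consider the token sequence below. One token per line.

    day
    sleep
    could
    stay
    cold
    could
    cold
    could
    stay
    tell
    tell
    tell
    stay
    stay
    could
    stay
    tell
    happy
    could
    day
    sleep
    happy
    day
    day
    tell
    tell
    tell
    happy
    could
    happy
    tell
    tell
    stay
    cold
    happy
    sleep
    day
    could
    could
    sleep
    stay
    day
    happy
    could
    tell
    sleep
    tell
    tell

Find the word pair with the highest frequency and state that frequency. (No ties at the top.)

"tell tell", 6 times

Bigram frequencies (highest first):
  tell tell: 6
  could stay: 3
  happy could: 3
  day sleep: 2
  stay cold: 2
  cold could: 2
  … (26 more, each ≤ 2)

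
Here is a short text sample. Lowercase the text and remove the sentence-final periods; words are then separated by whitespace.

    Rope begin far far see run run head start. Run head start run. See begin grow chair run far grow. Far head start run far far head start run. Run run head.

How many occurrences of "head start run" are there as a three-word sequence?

4

Scanning the 30 overlapping trigram windows for "head start run":
  position 8–10: head start run
  position 11–13: head start run
  position 22–24: head start run
  position 27–29: head start run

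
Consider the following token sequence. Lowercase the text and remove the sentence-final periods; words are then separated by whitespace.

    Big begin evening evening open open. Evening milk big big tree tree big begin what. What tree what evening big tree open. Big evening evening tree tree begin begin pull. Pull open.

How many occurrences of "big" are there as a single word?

Scanning the 32 tokens for "big":
  position 1: big
  position 9: big
  position 10: big
  position 13: big
  position 20: big
  position 23: big

6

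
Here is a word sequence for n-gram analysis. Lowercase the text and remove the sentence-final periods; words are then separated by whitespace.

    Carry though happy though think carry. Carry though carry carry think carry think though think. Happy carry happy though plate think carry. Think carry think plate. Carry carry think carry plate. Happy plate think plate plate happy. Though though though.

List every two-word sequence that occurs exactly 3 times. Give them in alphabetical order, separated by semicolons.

Bigram counts meeting the condition (exactly 3 times):
  carry carry: 3
  happy though: 3

carry carry; happy though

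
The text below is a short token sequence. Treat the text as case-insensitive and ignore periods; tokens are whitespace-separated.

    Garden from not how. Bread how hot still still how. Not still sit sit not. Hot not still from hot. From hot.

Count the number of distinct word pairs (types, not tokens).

19

22 tokens → 21 bigram windows in total.
Repeated bigrams (each contributes count−1 duplicates):
  from hot: 2
  not still: 2
2 duplicate windows → 21 − 2 = 19 distinct.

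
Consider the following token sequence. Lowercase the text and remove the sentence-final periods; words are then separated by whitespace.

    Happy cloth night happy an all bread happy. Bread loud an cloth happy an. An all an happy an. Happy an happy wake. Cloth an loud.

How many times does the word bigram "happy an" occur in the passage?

4

Scanning the 25 overlapping bigram windows for "happy an":
  position 4–5: happy an
  position 13–14: happy an
  position 18–19: happy an
  position 20–21: happy an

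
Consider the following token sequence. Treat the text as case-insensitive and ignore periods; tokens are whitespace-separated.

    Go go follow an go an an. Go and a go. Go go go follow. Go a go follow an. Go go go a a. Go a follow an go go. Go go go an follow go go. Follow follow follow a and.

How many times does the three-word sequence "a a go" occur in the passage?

Scanning the 41 overlapping trigram windows for "a a go":
  position 24–26: a a go

1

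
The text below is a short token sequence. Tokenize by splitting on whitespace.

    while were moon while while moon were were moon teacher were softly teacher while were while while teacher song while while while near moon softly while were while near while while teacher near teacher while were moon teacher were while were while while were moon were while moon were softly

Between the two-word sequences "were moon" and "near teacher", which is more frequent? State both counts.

"were moon" (4 vs 1)

"were moon": 4 occurrences
"near teacher": 1 occurrence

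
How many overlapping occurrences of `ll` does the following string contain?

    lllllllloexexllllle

11

Sliding a length-2 window over the 19 characters (18 positions):
  position 1–2: ll
  position 2–3: ll
  position 3–4: ll
  position 4–5: ll
  position 5–6: ll
  position 6–7: ll
  position 7–8: ll
  position 14–15: ll
  position 15–16: ll
  position 16–17: ll
  … (1 more)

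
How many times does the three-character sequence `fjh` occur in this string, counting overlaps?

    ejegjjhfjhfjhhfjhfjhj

4

Sliding a length-3 window over the 21 characters (19 positions):
  position 8–10: fjh
  position 11–13: fjh
  position 15–17: fjh
  position 18–20: fjh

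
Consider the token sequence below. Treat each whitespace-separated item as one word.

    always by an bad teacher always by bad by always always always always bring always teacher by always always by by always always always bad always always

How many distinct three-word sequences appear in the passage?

21

27 tokens → 25 trigram windows in total.
Repeated trigrams (each contributes count−1 duplicates):
  always always always: 3
  by always always: 3
4 duplicate windows → 25 − 4 = 21 distinct.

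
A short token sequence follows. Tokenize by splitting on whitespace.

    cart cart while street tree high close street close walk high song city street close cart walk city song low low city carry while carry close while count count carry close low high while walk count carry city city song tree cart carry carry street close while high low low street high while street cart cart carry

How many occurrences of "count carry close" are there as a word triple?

Scanning the 55 overlapping trigram windows for "count carry close":
  position 29–31: count carry close

1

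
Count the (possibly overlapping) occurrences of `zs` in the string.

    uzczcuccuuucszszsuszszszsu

5

Sliding a length-2 window over the 26 characters (25 positions):
  position 14–15: zs
  position 16–17: zs
  position 20–21: zs
  position 22–23: zs
  position 24–25: zs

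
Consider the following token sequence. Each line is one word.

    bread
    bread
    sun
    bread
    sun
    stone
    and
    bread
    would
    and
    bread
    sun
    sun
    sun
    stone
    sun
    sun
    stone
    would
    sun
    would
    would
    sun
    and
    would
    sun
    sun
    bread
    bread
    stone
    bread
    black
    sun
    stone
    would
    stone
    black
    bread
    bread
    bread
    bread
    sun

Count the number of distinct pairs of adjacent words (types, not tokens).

42 tokens → 41 bigram windows in total.
Repeated bigrams (each contributes count−1 duplicates):
  bread bread: 5
  bread sun: 4
  sun stone: 4
  sun sun: 4
  would sun: 3
  and bread: 2
  stone would: 2
  sun bread: 2
18 duplicate windows → 41 − 18 = 23 distinct.

23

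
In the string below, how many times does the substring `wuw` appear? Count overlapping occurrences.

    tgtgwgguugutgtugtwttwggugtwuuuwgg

0

Sliding a length-3 window over the 33 characters (31 positions):
  (no match at any position)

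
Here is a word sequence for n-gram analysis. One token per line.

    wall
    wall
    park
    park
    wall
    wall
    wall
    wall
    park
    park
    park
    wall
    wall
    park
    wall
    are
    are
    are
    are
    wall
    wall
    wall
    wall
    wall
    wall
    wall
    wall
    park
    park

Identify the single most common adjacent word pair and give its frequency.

"wall wall", 12 times

Bigram frequencies (highest first):
  wall wall: 12
  wall park: 4
  park park: 4
  park wall: 3
  are are: 3
  wall are: 1
  … (1 more, each ≤ 1)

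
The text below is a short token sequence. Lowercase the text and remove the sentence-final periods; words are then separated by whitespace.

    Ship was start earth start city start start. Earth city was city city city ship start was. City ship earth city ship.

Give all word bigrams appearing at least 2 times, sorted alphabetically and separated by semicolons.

city city; city ship; earth city; start earth; was city

Bigram counts meeting the condition (at least 2 times):
  city city: 2
  city ship: 3
  earth city: 2
  start earth: 2
  was city: 2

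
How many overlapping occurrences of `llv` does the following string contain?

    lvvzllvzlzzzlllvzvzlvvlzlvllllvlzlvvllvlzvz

4

Sliding a length-3 window over the 43 characters (41 positions):
  position 5–7: llv
  position 14–16: llv
  position 29–31: llv
  position 37–39: llv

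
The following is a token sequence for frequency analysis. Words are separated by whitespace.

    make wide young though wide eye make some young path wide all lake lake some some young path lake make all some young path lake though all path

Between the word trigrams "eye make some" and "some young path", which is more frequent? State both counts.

"eye make some": 1 occurrence
"some young path": 3 occurrences

"some young path" (3 vs 1)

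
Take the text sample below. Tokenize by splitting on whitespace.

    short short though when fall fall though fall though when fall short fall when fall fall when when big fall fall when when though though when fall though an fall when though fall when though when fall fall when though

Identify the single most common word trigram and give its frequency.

"though when fall", 4 times

Trigram frequencies (highest first):
  though when fall: 4
  when fall fall: 3
  fall fall when: 3
  fall when though: 3
  fall when when: 2
  short short though: 1
  … (22 more, each ≤ 1)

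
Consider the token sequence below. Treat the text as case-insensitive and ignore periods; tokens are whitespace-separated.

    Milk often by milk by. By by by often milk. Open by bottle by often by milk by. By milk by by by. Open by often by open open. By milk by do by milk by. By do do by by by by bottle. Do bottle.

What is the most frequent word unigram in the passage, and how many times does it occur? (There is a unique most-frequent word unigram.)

Unigram frequencies (highest first):
  by: 24
  milk: 7
  often: 4
  open: 4
  do: 4
  bottle: 3

"by", 24 times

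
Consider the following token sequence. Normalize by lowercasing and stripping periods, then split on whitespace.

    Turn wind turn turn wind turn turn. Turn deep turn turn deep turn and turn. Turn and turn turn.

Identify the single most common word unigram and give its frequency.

Unigram frequencies (highest first):
  turn: 13
  wind: 2
  deep: 2
  and: 2

"turn", 13 times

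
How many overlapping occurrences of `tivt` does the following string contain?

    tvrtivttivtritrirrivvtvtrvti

2

Sliding a length-4 window over the 28 characters (25 positions):
  position 4–7: tivt
  position 8–11: tivt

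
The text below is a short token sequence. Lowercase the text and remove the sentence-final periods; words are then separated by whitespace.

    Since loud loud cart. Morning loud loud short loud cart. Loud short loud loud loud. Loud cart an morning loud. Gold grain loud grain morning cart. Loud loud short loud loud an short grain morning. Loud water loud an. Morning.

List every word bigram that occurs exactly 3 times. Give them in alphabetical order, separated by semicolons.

loud cart; loud short; morning loud; short loud

Bigram counts meeting the condition (exactly 3 times):
  loud cart: 3
  loud short: 3
  morning loud: 3
  short loud: 3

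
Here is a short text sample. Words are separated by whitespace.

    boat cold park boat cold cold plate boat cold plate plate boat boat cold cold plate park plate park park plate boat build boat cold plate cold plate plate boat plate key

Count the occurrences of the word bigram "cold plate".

5

Scanning the 31 overlapping bigram windows for "cold plate":
  position 6–7: cold plate
  position 9–10: cold plate
  position 15–16: cold plate
  position 25–26: cold plate
  position 27–28: cold plate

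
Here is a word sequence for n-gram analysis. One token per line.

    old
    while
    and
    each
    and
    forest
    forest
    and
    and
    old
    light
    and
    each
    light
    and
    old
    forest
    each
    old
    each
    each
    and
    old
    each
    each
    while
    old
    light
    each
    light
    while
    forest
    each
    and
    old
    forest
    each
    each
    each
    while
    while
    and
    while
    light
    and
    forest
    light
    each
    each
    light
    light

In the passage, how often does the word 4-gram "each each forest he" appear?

0

Scanning the 48 overlapping 4-gram windows for "each each forest he":
  (none found)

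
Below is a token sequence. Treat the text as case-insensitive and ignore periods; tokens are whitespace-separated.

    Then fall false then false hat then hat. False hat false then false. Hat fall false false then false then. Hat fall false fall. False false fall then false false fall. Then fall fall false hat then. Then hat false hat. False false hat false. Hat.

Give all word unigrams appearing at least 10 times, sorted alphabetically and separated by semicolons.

false; hat; then

Unigram counts meeting the condition (at least 10 times):
  false: 18
  hat: 10
  then: 10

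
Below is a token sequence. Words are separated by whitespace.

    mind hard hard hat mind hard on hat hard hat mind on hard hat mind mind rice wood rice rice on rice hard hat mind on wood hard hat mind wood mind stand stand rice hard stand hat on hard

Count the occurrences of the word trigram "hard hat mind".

5

Scanning the 38 overlapping trigram windows for "hard hat mind":
  position 3–5: hard hat mind
  position 9–11: hard hat mind
  position 13–15: hard hat mind
  position 23–25: hard hat mind
  position 28–30: hard hat mind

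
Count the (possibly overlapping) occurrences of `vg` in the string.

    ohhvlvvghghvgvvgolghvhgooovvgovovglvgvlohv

Sliding a length-2 window over the 42 characters (41 positions):
  position 7–8: vg
  position 12–13: vg
  position 15–16: vg
  position 28–29: vg
  position 33–34: vg
  position 36–37: vg

6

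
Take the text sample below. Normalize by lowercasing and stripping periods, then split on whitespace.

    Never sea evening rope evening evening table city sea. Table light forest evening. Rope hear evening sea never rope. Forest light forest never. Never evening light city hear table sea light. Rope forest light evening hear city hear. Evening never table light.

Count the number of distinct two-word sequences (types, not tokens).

42 tokens → 41 bigram windows in total.
Repeated bigrams (each contributes count−1 duplicates):
  city hear: 2
  evening rope: 2
  forest light: 2
  hear evening: 2
  light forest: 2
  rope forest: 2
  table light: 2
7 duplicate windows → 41 − 7 = 34 distinct.

34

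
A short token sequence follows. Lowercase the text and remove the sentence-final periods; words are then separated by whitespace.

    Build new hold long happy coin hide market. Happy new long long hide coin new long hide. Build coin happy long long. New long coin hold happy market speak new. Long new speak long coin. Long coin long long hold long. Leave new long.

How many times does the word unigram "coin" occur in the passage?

Scanning the 44 tokens for "coin":
  position 6: coin
  position 14: coin
  position 19: coin
  position 25: coin
  position 35: coin
  position 37: coin

6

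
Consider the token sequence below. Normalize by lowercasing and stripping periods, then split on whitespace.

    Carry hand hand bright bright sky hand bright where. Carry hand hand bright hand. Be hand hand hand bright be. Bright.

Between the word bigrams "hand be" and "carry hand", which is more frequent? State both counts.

"hand be": 1 occurrence
"carry hand": 2 occurrences

"carry hand" (2 vs 1)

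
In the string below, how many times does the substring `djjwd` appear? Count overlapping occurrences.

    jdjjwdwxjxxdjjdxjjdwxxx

Sliding a length-5 window over the 23 characters (19 positions):
  position 2–6: djjwd

1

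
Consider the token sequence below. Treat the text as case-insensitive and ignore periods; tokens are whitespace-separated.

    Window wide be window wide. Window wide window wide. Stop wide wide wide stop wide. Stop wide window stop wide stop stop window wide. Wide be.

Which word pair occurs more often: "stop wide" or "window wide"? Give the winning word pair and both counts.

"window wide" (5 vs 4)

"stop wide": 4 occurrences
"window wide": 5 occurrences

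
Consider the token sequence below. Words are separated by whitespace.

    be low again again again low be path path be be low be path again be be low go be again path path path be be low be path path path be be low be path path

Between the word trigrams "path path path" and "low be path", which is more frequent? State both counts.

"low be path" (4 vs 2)

"path path path": 2 occurrences
"low be path": 4 occurrences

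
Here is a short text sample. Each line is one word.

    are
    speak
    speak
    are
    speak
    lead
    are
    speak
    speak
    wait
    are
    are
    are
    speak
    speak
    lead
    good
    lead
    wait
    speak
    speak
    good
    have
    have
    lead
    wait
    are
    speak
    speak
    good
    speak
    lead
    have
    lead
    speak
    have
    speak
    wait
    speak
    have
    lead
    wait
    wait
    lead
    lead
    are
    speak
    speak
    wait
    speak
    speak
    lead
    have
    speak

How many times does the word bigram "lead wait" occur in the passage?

3

Scanning the 53 overlapping bigram windows for "lead wait":
  position 18–19: lead wait
  position 25–26: lead wait
  position 41–42: lead wait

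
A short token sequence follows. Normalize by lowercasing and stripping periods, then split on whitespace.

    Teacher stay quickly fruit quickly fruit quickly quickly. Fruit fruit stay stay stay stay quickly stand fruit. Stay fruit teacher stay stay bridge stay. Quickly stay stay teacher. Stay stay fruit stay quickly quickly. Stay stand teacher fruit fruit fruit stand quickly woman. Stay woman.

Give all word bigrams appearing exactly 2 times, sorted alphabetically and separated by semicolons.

Bigram counts meeting the condition (exactly 2 times):
  fruit quickly: 2
  quickly quickly: 2
  quickly stay: 2
  stay fruit: 2

fruit quickly; quickly quickly; quickly stay; stay fruit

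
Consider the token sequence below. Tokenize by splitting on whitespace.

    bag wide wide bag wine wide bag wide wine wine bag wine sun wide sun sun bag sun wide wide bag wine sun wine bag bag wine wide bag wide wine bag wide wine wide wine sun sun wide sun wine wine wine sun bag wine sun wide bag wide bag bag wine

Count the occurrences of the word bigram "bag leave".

Scanning the 52 overlapping bigram windows for "bag leave":
  (none found)

0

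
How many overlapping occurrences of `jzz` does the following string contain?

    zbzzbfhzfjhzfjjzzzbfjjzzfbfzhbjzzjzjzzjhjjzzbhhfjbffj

Sliding a length-3 window over the 53 characters (51 positions):
  position 15–17: jzz
  position 22–24: jzz
  position 31–33: jzz
  position 36–38: jzz
  position 42–44: jzz

5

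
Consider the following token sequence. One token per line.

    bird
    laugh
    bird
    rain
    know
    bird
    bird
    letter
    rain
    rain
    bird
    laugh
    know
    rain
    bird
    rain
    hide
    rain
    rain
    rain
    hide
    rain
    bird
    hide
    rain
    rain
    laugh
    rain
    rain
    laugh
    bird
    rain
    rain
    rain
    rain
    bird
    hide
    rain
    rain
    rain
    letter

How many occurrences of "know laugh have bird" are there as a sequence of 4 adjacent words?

Scanning the 38 overlapping 4-gram windows for "know laugh have bird":
  (none found)

0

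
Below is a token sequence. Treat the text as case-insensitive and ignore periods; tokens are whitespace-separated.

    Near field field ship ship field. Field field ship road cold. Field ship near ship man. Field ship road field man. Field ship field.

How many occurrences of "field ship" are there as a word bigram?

Scanning the 23 overlapping bigram windows for "field ship":
  position 3–4: field ship
  position 8–9: field ship
  position 12–13: field ship
  position 17–18: field ship
  position 22–23: field ship

5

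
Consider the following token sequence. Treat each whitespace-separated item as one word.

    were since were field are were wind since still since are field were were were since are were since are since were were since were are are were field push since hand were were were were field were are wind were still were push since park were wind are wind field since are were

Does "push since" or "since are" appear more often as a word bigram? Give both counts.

"since are" (4 vs 2)

"push since": 2 occurrences
"since are": 4 occurrences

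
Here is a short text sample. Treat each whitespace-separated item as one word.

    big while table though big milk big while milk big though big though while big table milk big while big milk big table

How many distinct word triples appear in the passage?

19

23 tokens → 21 trigram windows in total.
Repeated trigrams (each contributes count−1 duplicates):
  big milk big: 2
  milk big while: 2
2 duplicate windows → 21 − 2 = 19 distinct.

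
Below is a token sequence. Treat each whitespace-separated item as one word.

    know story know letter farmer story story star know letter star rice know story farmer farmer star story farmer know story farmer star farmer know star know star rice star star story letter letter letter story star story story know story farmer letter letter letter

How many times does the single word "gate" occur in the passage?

Scanning the 45 tokens for "gate":
  (none found)

0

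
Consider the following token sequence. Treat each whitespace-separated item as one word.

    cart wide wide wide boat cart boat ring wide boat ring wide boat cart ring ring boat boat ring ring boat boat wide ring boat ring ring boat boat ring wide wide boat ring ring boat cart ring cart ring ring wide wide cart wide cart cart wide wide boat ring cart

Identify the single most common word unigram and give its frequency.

"ring", 16 times

Unigram frequencies (highest first):
  ring: 16
  boat: 14
  wide: 13
  cart: 9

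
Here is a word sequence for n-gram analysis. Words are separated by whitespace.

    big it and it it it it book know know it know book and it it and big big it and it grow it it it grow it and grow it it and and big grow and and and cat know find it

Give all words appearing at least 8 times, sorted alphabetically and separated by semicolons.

Unigram counts meeting the condition (at least 8 times):
  and: 10
  it: 17

and; it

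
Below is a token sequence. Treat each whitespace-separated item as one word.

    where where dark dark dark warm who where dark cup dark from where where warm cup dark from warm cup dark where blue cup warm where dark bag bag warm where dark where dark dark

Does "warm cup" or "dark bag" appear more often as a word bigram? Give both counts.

"warm cup": 2 occurrences
"dark bag": 1 occurrence

"warm cup" (2 vs 1)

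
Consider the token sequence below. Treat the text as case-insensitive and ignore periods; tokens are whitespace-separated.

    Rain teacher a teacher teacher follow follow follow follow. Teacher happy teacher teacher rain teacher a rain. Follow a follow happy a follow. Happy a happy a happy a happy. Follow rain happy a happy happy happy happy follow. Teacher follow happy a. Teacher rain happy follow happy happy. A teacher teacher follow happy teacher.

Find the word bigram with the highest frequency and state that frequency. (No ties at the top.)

"happy a", 7 times

Bigram frequencies (highest first):
  happy a: 7
  follow happy: 5
  a happy: 4
  happy happy: 4
  a teacher: 3
  teacher teacher: 3
  … (15 more, each ≤ 3)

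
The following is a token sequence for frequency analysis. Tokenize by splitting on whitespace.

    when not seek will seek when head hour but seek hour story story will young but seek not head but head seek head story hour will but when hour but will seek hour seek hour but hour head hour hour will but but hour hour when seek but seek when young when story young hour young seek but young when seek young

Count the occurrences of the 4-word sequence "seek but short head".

0

Scanning the 59 overlapping 4-gram windows for "seek but short head":
  (none found)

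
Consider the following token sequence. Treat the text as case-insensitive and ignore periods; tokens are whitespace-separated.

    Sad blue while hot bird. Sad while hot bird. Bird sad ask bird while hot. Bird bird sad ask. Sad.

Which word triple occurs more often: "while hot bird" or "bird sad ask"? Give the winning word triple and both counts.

"while hot bird": 3 occurrences
"bird sad ask": 2 occurrences

"while hot bird" (3 vs 2)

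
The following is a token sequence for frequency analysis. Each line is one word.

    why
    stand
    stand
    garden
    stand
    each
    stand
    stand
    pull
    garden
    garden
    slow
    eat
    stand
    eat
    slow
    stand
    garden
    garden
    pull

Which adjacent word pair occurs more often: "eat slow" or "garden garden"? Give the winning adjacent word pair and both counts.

"garden garden" (2 vs 1)

"eat slow": 1 occurrence
"garden garden": 2 occurrences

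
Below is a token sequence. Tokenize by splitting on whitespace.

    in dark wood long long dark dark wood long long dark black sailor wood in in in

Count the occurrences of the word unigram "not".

Scanning the 17 tokens for "not":
  (none found)

0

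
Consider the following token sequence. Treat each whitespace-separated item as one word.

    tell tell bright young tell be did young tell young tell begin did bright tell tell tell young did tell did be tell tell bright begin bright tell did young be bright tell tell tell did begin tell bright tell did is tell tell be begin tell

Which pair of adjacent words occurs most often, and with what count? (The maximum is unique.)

"tell tell", 7 times

Bigram frequencies (highest first):
  tell tell: 7
  bright tell: 4
  tell did: 4
  tell bright: 3
  young tell: 3
  tell be: 2
  … (20 more, each ≤ 2)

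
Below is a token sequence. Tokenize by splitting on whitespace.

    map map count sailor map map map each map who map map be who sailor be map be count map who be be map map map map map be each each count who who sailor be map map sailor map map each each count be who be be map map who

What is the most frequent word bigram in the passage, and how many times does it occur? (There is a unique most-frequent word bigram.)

Bigram frequencies (highest first):
  map map: 11
  be map: 4
  map who: 3
  map be: 3
  sailor map: 2
  map each: 2
  … (18 more, each ≤ 2)

"map map", 11 times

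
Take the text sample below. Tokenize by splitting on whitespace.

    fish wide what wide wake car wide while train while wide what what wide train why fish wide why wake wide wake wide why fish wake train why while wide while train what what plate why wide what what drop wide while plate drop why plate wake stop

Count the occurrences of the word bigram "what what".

3

Scanning the 47 overlapping bigram windows for "what what":
  position 12–13: what what
  position 33–34: what what
  position 38–39: what what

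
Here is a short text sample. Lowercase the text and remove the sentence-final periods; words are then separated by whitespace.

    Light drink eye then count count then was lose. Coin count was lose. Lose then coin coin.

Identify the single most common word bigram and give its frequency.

"was lose", 2 times

Bigram frequencies (highest first):
  was lose: 2
  light drink: 1
  drink eye: 1
  eye then: 1
  then count: 1
  count count: 1
  … (9 more, each ≤ 1)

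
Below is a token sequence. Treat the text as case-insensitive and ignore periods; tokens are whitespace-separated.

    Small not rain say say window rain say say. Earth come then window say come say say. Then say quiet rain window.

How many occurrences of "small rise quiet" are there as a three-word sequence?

Scanning the 20 overlapping trigram windows for "small rise quiet":
  (none found)

0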